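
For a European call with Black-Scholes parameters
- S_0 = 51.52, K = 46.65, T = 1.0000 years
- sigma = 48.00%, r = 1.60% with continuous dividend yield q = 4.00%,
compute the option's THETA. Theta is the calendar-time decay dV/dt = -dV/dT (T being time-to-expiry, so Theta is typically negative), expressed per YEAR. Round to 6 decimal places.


Answer: Theta = -3.427995

Derivation:
d1 = 0.3968690719; d2 = -0.0831309281
phi(d1) = 0.3687298329; exp(-qT) = 0.9607894392; exp(-rT) = 0.9841273201
Theta = -S*exp(-qT)*phi(d1)*sigma/(2*sqrt(T)) - r*K*exp(-rT)*N(d2) + q*S*exp(-qT)*N(d1)
N(d1) = 0.6542679938; N(d2) = 0.4668737169; sqrt(T) = 1.0000000000
Term 1 = -51.5200 * 0.9607894392 * 0.3687298329 * 0.4800 / (2 * 1.0000000000) = -4.3804990793
Term 2 = -0.0160 * 46.6500 * 0.9841273201 * 0.4668737169 = -0.3429433174
Term 3 = 0.0400 * 51.5200 * 0.9607894392 * 0.6542679938 = 1.2954472755
Theta = -4.3804990793 + (-0.3429433174) + (1.2954472755) = -3.427995


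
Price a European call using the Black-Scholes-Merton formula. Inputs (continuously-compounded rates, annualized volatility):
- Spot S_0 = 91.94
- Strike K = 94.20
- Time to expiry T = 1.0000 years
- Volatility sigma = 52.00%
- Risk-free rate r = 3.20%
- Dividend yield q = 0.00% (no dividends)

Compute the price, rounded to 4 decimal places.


Answer: Price = 19.1431

Derivation:
d1 = (ln(S/K) + (r - q + 0.5*sigma^2) * T) / (sigma * sqrt(T)) = 0.27483848
d2 = d1 - sigma * sqrt(T) = -0.24516152
exp(-rT) = 0.96850658; exp(-qT) = 1.00000000
C = S_0 * exp(-qT) * N(d1) - K * exp(-rT) * N(d2)
N(d1) = 0.60827983; N(d2) = 0.40316568
C = 91.9400 * 1.00000000 * 0.60827983 - 94.2000 * 0.96850658 * 0.40316568 = 19.1431


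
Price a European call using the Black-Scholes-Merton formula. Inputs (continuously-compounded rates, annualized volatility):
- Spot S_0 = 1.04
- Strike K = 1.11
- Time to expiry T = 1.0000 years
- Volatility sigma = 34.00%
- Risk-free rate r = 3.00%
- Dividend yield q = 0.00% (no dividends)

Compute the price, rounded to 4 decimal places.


d1 = (ln(S/K) + (r - q + 0.5*sigma^2) * T) / (sigma * sqrt(T)) = 0.06664911
d2 = d1 - sigma * sqrt(T) = -0.27335089
exp(-rT) = 0.97044553; exp(-qT) = 1.00000000
C = S_0 * exp(-qT) * N(d1) - K * exp(-rT) * N(d2)
N(d1) = 0.52656948; N(d2) = 0.39229175
C = 1.0400 * 1.00000000 * 0.52656948 - 1.1100 * 0.97044553 * 0.39229175 = 0.1251

Answer: Price = 0.1251


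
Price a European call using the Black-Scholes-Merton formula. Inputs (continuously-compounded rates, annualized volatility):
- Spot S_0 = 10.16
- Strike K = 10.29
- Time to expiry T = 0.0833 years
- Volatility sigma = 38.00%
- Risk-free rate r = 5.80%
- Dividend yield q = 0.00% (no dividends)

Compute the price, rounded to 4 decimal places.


d1 = (ln(S/K) + (r - q + 0.5*sigma^2) * T) / (sigma * sqrt(T)) = -0.01703628
d2 = d1 - sigma * sqrt(T) = -0.12671089
exp(-rT) = 0.99518025; exp(-qT) = 1.00000000
C = S_0 * exp(-qT) * N(d1) - K * exp(-rT) * N(d2)
N(d1) = 0.49320384; N(d2) = 0.44958461
C = 10.1600 * 1.00000000 * 0.49320384 - 10.2900 * 0.99518025 * 0.44958461 = 0.4070

Answer: Price = 0.4070


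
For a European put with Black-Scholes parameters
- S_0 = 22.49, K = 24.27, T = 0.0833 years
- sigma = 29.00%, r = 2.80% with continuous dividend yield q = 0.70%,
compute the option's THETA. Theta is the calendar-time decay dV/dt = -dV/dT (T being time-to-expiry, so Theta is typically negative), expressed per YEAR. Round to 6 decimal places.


Answer: Theta = -2.713703

Derivation:
d1 = -0.8472998640; d2 = -0.9309989082
phi(d1) = 0.2786226106; exp(-qT) = 0.9994170700; exp(-rT) = 0.9976703179
Theta = -S*exp(-qT)*phi(d1)*sigma/(2*sqrt(T)) + r*K*exp(-rT)*N(-d2) - q*S*exp(-qT)*N(-d1)
N(-d1) = 0.8015859988; N(-d2) = 0.8240729355; sqrt(T) = 0.2886173938
Term 1 = -22.4900 * 0.9994170700 * 0.2786226106 * 0.2900 / (2 * 0.2886173938) = -3.1462851245
Term 2 = 0.0280 * 24.2700 * 0.9976703179 * 0.8240729355 = 0.5587023658
Term 3 = -0.0070 * 22.4900 * 0.9994170700 * 0.8015859988 = -0.1261201217
Theta = -3.1462851245 + (0.5587023658) + (-0.1261201217) = -2.713703


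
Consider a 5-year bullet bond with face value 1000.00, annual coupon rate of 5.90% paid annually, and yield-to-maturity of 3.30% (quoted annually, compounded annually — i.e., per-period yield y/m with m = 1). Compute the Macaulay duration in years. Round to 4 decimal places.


Coupon per period c = face * coupon_rate / m = 59.000000
Periods per year m = 1; per-period yield y/m = 0.033000
Number of cashflows N = 5
Cashflows (t years, CF_t, discount factor 1/(1+y/m)^(m*t), PV):
  t = 1.0000: CF_t = 59.000000, DF = 0.968054, PV = 57.115198
  t = 2.0000: CF_t = 59.000000, DF = 0.937129, PV = 55.290608
  t = 3.0000: CF_t = 59.000000, DF = 0.907192, PV = 53.524306
  t = 4.0000: CF_t = 59.000000, DF = 0.878211, PV = 51.814430
  t = 5.0000: CF_t = 1059.000000, DF = 0.850156, PV = 900.314723
Price P = sum_t PV_t = 1118.059267
Macaulay numerator sum_t t * PV_t:
  t * PV_t at t = 1.0000: 57.115198
  t * PV_t at t = 2.0000: 110.581217
  t * PV_t at t = 3.0000: 160.572919
  t * PV_t at t = 4.0000: 207.257720
  t * PV_t at t = 5.0000: 4501.573617
Macaulay duration D = (sum_t t * PV_t) / P = 5037.100672 / 1118.059267 = 4.505218

Answer: Macaulay duration = 4.5052 years


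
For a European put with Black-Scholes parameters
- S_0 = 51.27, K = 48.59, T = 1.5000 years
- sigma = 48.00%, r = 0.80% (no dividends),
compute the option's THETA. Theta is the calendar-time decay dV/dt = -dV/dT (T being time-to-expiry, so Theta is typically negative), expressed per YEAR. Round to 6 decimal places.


Answer: Theta = -3.471689

Derivation:
d1 = 0.4056763898; d2 = -0.1822011485
phi(d1) = 0.3674289913; exp(-qT) = 1.0000000000; exp(-rT) = 0.9880717129
Theta = -S*exp(-qT)*phi(d1)*sigma/(2*sqrt(T)) + r*K*exp(-rT)*N(-d2) - q*S*exp(-qT)*N(-d1)
N(-d1) = 0.3424901962; N(-d2) = 0.5722875641; sqrt(T) = 1.2247448714
Term 1 = -51.2700 * 1.0000000000 * 0.3674289913 * 0.4800 / (2 * 1.2247448714) = -3.6914955577
Term 2 = 0.0080 * 48.5900 * 0.9880717129 * 0.5722875641 = 0.2198060597
Term 3 = 0 (no dividend yield, q = 0)
Theta = -3.6914955577 + (0.2198060597) + (0.0000000000) = -3.471689


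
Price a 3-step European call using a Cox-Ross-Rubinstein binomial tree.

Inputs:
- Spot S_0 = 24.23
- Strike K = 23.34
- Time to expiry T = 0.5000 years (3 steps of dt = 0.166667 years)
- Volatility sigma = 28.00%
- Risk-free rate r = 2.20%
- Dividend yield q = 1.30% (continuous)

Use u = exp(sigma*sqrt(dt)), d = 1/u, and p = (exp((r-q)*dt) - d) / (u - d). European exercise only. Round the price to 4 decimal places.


Answer: Price = V(0,0) = 2.5202

Derivation:
dt = T/N = 0.166667
u = exp(sigma*sqrt(dt)) = 1.121099; d = 1/u = 0.891982
p = (exp((r-q)*dt) - d) / (u - d) = 0.478005
Discount per step: exp(-r*dt) = 0.996340
Stock lattice S(k, i) with i counting down-moves:
  k=0: S(0,0) = 24.2300
  k=1: S(1,0) = 27.1642; S(1,1) = 21.6127
  k=2: S(2,0) = 30.4538; S(2,1) = 24.2300; S(2,2) = 19.2782
  k=3: S(3,0) = 34.1417; S(3,1) = 27.1642; S(3,2) = 21.6127; S(3,3) = 17.1958
Terminal payoffs V(N, i) = max(S_T - K, 0):
  V(3,0) = 10.801720; V(3,1) = 3.824231; V(3,2) = 0.000000; V(3,3) = 0.000000
Backward induction: V(k, i) = exp(-r*dt) * [p * V(k+1, i) + (1-p) * V(k+1, i+1)].
  V(2,0) = exp(-r*dt) * [p*10.801720 + (1-p)*3.824231] = 7.133305
  V(2,1) = exp(-r*dt) * [p*3.824231 + (1-p)*0.000000] = 1.821313
  V(2,2) = exp(-r*dt) * [p*0.000000 + (1-p)*0.000000] = 0.000000
  V(1,0) = exp(-r*dt) * [p*7.133305 + (1-p)*1.821313] = 4.344515
  V(1,1) = exp(-r*dt) * [p*1.821313 + (1-p)*0.000000] = 0.867411
  V(0,0) = exp(-r*dt) * [p*4.344515 + (1-p)*0.867411] = 2.520228


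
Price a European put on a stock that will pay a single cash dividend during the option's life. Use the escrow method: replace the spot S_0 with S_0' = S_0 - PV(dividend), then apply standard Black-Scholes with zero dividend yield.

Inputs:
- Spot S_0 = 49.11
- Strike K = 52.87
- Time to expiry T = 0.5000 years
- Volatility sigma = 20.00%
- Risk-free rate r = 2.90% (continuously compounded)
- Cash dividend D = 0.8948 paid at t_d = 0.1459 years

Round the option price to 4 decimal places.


PV(D) = D * exp(-r * t_d) = 0.8948 * 0.99577784 = 0.89102201
S_0' = S_0 - PV(D) = 49.1100 - 0.89102201 = 48.21897799
d1 = (ln(S_0'/K) + (r + sigma^2/2)*T) / (sigma*sqrt(T)) = -0.47788675
d2 = d1 - sigma*sqrt(T) = -0.61930811
exp(-rT) = 0.98560462
N(-d1) = 0.68363459; N(-d2) = 0.73214330
P = K * exp(-rT) * N(-d2) - S_0' * N(-d1) = 52.8700 * 0.98560462 * 0.73214330 - 48.21897799 * 0.68363459 = 5.1870

Answer: Price = 5.1870


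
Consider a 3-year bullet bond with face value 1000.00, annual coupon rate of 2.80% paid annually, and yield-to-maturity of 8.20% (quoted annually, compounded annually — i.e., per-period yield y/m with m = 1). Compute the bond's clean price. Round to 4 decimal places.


Coupon per period c = face * coupon_rate / m = 28.000000
Periods per year m = 1; per-period yield y/m = 0.082000
Number of cashflows N = 3
Cashflows (t years, CF_t, discount factor 1/(1+y/m)^(m*t), PV):
  t = 1.0000: CF_t = 28.000000, DF = 0.924214, PV = 25.878004
  t = 2.0000: CF_t = 28.000000, DF = 0.854172, PV = 23.916824
  t = 3.0000: CF_t = 1028.000000, DF = 0.789438, PV = 811.542619
Price P = sum_t PV_t = 861.337447

Answer: Price = 861.3374


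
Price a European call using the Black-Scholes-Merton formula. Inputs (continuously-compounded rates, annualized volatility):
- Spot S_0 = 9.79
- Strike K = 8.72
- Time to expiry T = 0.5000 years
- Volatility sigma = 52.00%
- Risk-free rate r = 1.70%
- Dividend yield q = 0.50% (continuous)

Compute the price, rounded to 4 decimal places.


Answer: Price = 1.9745

Derivation:
d1 = (ln(S/K) + (r - q + 0.5*sigma^2) * T) / (sigma * sqrt(T)) = 0.51494295
d2 = d1 - sigma * sqrt(T) = 0.14724742
exp(-rT) = 0.99153602; exp(-qT) = 0.99750312
C = S_0 * exp(-qT) * N(d1) - K * exp(-rT) * N(d2)
N(d1) = 0.69670356; N(d2) = 0.55853163
C = 9.7900 * 0.99750312 * 0.69670356 - 8.7200 * 0.99153602 * 0.55853163 = 1.9745


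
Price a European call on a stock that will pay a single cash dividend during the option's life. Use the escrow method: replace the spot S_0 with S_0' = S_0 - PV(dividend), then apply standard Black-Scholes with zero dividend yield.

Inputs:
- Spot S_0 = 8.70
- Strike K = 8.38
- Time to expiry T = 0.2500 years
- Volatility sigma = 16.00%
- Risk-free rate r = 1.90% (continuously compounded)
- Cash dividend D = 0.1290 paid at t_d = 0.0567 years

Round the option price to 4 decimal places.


Answer: Price = 0.4008

Derivation:
PV(D) = D * exp(-r * t_d) = 0.1290 * 0.99892328 = 0.12886110
S_0' = S_0 - PV(D) = 8.7000 - 0.12886110 = 8.57113890
d1 = (ln(S_0'/K) + (r + sigma^2/2)*T) / (sigma*sqrt(T)) = 0.38128378
d2 = d1 - sigma*sqrt(T) = 0.30128378
exp(-rT) = 0.99526126
N(d1) = 0.64850366; N(d2) = 0.61840095
C = S_0' * N(d1) - K * exp(-rT) * N(d2) = 8.57113890 * 0.64850366 - 8.3800 * 0.99526126 * 0.61840095 = 0.4008


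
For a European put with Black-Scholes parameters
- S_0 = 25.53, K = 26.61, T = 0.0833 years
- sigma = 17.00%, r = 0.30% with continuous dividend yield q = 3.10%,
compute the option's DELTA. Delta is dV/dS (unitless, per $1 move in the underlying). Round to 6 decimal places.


Answer: Delta = -0.805072

Derivation:
d1 = -0.8674535022; d2 = -0.9165184591
phi(d1) = 0.2738495743; exp(-qT) = 0.9974210313; exp(-rT) = 0.9997501312
N(-d1) = 0.8071532110
Delta = -exp(-qT) * N(-d1) = -0.9974210313 * 0.8071532110 = -0.805072


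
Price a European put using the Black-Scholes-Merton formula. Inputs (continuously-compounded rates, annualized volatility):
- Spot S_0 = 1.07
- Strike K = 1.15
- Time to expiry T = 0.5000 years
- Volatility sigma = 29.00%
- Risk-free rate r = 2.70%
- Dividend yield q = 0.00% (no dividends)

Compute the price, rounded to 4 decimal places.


d1 = (ln(S/K) + (r - q + 0.5*sigma^2) * T) / (sigma * sqrt(T)) = -0.18325425
d2 = d1 - sigma * sqrt(T) = -0.38831522
exp(-rT) = 0.98659072; exp(-qT) = 1.00000000
P = K * exp(-rT) * N(-d2) - S_0 * exp(-qT) * N(-d1)
N(-d1) = 0.57270074; N(-d2) = 0.65110861
P = 1.1500 * 0.98659072 * 0.65110861 - 1.0700 * 1.00000000 * 0.57270074 = 0.1259

Answer: Price = 0.1259


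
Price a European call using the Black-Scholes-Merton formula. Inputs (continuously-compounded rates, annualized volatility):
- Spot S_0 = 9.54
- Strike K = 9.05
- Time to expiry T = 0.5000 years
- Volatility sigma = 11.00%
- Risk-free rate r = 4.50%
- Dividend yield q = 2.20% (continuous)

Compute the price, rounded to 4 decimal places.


d1 = (ln(S/K) + (r - q + 0.5*sigma^2) * T) / (sigma * sqrt(T)) = 0.86464667
d2 = d1 - sigma * sqrt(T) = 0.78686493
exp(-rT) = 0.97775124; exp(-qT) = 0.98906028
C = S_0 * exp(-qT) * N(d1) - K * exp(-rT) * N(d2)
N(d1) = 0.80638363; N(d2) = 0.78431953
C = 9.5400 * 0.98906028 * 0.80638363 - 9.0500 * 0.97775124 * 0.78431953 = 0.6686

Answer: Price = 0.6686


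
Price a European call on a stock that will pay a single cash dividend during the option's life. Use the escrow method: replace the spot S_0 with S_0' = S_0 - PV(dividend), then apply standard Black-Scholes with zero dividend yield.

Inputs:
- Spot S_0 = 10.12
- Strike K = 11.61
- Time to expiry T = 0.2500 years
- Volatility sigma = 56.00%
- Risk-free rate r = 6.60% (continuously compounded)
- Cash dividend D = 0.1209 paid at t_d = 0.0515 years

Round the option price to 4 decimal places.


Answer: Price = 0.6128

Derivation:
PV(D) = D * exp(-r * t_d) = 0.1209 * 0.99660677 = 0.12048976
S_0' = S_0 - PV(D) = 10.1200 - 0.12048976 = 9.99951024
d1 = (ln(S_0'/K) + (r + sigma^2/2)*T) / (sigma*sqrt(T)) = -0.33439528
d2 = d1 - sigma*sqrt(T) = -0.61439528
exp(-rT) = 0.98363538
N(d1) = 0.36904065; N(d2) = 0.26947708
C = S_0' * N(d1) - K * exp(-rT) * N(d2) = 9.99951024 * 0.36904065 - 11.6100 * 0.98363538 * 0.26947708 = 0.6128


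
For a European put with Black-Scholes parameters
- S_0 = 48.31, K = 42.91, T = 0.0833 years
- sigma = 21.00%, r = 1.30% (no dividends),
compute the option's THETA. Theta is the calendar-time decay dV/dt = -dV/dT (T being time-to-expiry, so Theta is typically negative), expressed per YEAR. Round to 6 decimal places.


Answer: Theta = -0.927119

Derivation:
d1 = 2.0038614174; d2 = 1.9432517647
phi(d1) = 0.0535752097; exp(-qT) = 1.0000000000; exp(-rT) = 0.9989176861
Theta = -S*exp(-qT)*phi(d1)*sigma/(2*sqrt(T)) + r*K*exp(-rT)*N(-d2) - q*S*exp(-qT)*N(-d1)
N(-d1) = 0.0225424538; N(-d2) = 0.0259928732; sqrt(T) = 0.2886173938
Term 1 = -48.3100 * 1.0000000000 * 0.0535752097 * 0.2100 / (2 * 0.2886173938) = -0.9416027440
Term 2 = 0.0130 * 42.9100 * 0.9989176861 * 0.0259928732 = 0.0144839113
Term 3 = 0 (no dividend yield, q = 0)
Theta = -0.9416027440 + (0.0144839113) + (0.0000000000) = -0.927119


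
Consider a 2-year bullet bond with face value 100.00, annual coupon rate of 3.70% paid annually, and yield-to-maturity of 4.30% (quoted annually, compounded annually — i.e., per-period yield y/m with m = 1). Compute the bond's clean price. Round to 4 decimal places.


Coupon per period c = face * coupon_rate / m = 3.700000
Periods per year m = 1; per-period yield y/m = 0.043000
Number of cashflows N = 2
Cashflows (t years, CF_t, discount factor 1/(1+y/m)^(m*t), PV):
  t = 1.0000: CF_t = 3.700000, DF = 0.958773, PV = 3.547459
  t = 2.0000: CF_t = 103.700000, DF = 0.919245, PV = 95.325730
Price P = sum_t PV_t = 98.873189

Answer: Price = 98.8732


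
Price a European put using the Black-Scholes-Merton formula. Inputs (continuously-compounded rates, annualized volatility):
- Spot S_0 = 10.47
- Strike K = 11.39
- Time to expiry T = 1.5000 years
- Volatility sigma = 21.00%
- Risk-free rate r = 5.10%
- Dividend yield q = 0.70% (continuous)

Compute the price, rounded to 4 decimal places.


d1 = (ln(S/K) + (r - q + 0.5*sigma^2) * T) / (sigma * sqrt(T)) = 0.05775060
d2 = d1 - sigma * sqrt(T) = -0.19944582
exp(-rT) = 0.92635291; exp(-qT) = 0.98955493
P = K * exp(-rT) * N(-d2) - S_0 * exp(-qT) * N(-d1)
N(-d1) = 0.47697364; N(-d2) = 0.57904299
P = 11.3900 * 0.92635291 * 0.57904299 - 10.4700 * 0.98955493 * 0.47697364 = 1.1678

Answer: Price = 1.1678


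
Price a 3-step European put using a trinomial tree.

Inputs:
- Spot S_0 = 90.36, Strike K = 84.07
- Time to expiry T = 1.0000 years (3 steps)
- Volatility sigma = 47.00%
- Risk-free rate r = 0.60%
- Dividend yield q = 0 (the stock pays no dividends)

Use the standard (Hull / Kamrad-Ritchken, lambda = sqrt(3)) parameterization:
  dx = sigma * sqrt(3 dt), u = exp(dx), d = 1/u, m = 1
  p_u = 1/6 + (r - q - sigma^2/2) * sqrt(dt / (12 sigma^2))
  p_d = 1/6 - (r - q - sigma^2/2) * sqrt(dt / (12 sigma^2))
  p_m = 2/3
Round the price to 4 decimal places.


dt = T/N = 0.333333; dx = sigma*sqrt(3*dt) = 0.470000
u = exp(dx) = 1.599994; d = 1/u = 0.625002
p_u = 0.129628, p_m = 0.666667, p_d = 0.203706
Discount per step: exp(-r*dt) = 0.998002
Stock lattice S(k, j) with j the centered position index:
  k=0: S(0,+0) = 90.3600
  k=1: S(1,-1) = 56.4752; S(1,+0) = 90.3600; S(1,+1) = 144.5755
  k=2: S(2,-2) = 35.2971; S(2,-1) = 56.4752; S(2,+0) = 90.3600; S(2,+1) = 144.5755; S(2,+2) = 231.3199
  k=3: S(3,-3) = 22.0608; S(3,-2) = 35.2971; S(3,-1) = 56.4752; S(3,+0) = 90.3600; S(3,+1) = 144.5755; S(3,+2) = 231.3199; S(3,+3) = 370.1105
Terminal payoffs V(N, j) = max(K - S_T, 0):
  V(3,-3) = 62.009213; V(3,-2) = 48.772869; V(3,-1) = 27.594795; V(3,+0) = 0.000000; V(3,+1) = 0.000000; V(3,+2) = 0.000000; V(3,+3) = 0.000000
Backward induction: V(k, j) = exp(-r*dt) * [p_u * V(k+1, j+1) + p_m * V(k+1, j) + p_d * V(k+1, j-1)]
  V(2,-2) = exp(-r*dt) * [p_u*27.594795 + p_m*48.772869 + p_d*62.009213] = 48.626573
  V(2,-1) = exp(-r*dt) * [p_u*0.000000 + p_m*27.594795 + p_d*48.772869] = 28.275233
  V(2,+0) = exp(-r*dt) * [p_u*0.000000 + p_m*0.000000 + p_d*27.594795] = 5.609985
  V(2,+1) = exp(-r*dt) * [p_u*0.000000 + p_m*0.000000 + p_d*0.000000] = 0.000000
  V(2,+2) = exp(-r*dt) * [p_u*0.000000 + p_m*0.000000 + p_d*0.000000] = 0.000000
  V(1,-1) = exp(-r*dt) * [p_u*5.609985 + p_m*28.275233 + p_d*48.626573] = 29.423967
  V(1,+0) = exp(-r*dt) * [p_u*0.000000 + p_m*5.609985 + p_d*28.275233] = 9.480835
  V(1,+1) = exp(-r*dt) * [p_u*0.000000 + p_m*0.000000 + p_d*5.609985] = 1.140503
  V(0,+0) = exp(-r*dt) * [p_u*1.140503 + p_m*9.480835 + p_d*29.423967] = 12.437327

Answer: Price = V(0,0) = 12.4373


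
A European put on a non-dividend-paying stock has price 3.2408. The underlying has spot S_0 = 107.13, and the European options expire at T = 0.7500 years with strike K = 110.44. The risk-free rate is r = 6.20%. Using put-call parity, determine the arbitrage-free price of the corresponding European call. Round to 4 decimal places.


Answer: Call price = 4.9487

Derivation:
Put-call parity: C - P = S_0 * exp(-qT) - K * exp(-rT).
S_0 * exp(-qT) = 107.1300 * 1.00000000 = 107.13000000
K * exp(-rT) = 110.4400 * 0.95456456 = 105.42211007
C = P + S*exp(-qT) - K*exp(-rT)
C = 3.2408 + 107.13000000 - 105.42211007 = 4.9487


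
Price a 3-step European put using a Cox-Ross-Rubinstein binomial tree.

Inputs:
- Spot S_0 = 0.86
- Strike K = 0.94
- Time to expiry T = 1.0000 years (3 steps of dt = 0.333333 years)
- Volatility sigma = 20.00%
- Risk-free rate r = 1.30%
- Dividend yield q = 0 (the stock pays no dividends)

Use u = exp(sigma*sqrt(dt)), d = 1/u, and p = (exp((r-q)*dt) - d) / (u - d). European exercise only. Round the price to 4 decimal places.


Answer: Price = V(0,0) = 0.1091

Derivation:
dt = T/N = 0.333333
u = exp(sigma*sqrt(dt)) = 1.122401; d = 1/u = 0.890947
p = (exp((r-q)*dt) - d) / (u - d) = 0.489927
Discount per step: exp(-r*dt) = 0.995676
Stock lattice S(k, i) with i counting down-moves:
  k=0: S(0,0) = 0.8600
  k=1: S(1,0) = 0.9653; S(1,1) = 0.7662
  k=2: S(2,0) = 1.0834; S(2,1) = 0.8600; S(2,2) = 0.6827
  k=3: S(3,0) = 1.2160; S(3,1) = 0.9653; S(3,2) = 0.7662; S(3,3) = 0.6082
Terminal payoffs V(N, i) = max(K - S_T, 0):
  V(3,0) = 0.000000; V(3,1) = 0.000000; V(3,2) = 0.173785; V(3,3) = 0.331789
Backward induction: V(k, i) = exp(-r*dt) * [p * V(k+1, i) + (1-p) * V(k+1, i+1)].
  V(2,0) = exp(-r*dt) * [p*0.000000 + (1-p)*0.000000] = 0.000000
  V(2,1) = exp(-r*dt) * [p*0.000000 + (1-p)*0.173785] = 0.088260
  V(2,2) = exp(-r*dt) * [p*0.173785 + (1-p)*0.331789] = 0.253279
  V(1,0) = exp(-r*dt) * [p*0.000000 + (1-p)*0.088260] = 0.044824
  V(1,1) = exp(-r*dt) * [p*0.088260 + (1-p)*0.253279] = 0.171686
  V(0,0) = exp(-r*dt) * [p*0.044824 + (1-p)*0.171686] = 0.109059


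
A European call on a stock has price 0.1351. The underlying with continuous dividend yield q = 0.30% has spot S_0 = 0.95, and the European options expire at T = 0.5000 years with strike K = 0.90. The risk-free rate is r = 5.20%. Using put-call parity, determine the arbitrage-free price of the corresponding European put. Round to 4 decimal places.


Answer: Put price = 0.0634

Derivation:
Put-call parity: C - P = S_0 * exp(-qT) - K * exp(-rT).
S_0 * exp(-qT) = 0.9500 * 0.99850112 = 0.94857607
K * exp(-rT) = 0.9000 * 0.97433509 = 0.87690158
P = C - S*exp(-qT) + K*exp(-rT)
P = 0.1351 - 0.94857607 + 0.87690158 = 0.0634


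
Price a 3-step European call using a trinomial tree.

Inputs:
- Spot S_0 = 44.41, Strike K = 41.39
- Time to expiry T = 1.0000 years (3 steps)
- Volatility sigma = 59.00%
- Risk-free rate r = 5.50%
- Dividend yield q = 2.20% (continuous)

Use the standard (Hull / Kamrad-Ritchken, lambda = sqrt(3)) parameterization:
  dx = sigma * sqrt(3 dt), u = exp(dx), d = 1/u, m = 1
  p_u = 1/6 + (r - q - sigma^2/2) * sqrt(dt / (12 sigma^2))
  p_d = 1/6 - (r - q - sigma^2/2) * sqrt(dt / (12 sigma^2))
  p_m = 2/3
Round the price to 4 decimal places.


Answer: Price = V(0,0) = 11.2730

Derivation:
dt = T/N = 0.333333; dx = sigma*sqrt(3*dt) = 0.590000
u = exp(dx) = 1.803988; d = 1/u = 0.554327
p_u = 0.126822, p_m = 0.666667, p_d = 0.206511
Discount per step: exp(-r*dt) = 0.981834
Stock lattice S(k, j) with j the centered position index:
  k=0: S(0,+0) = 44.4100
  k=1: S(1,-1) = 24.6177; S(1,+0) = 44.4100; S(1,+1) = 80.1151
  k=2: S(2,-2) = 13.6462; S(2,-1) = 24.6177; S(2,+0) = 44.4100; S(2,+1) = 80.1151; S(2,+2) = 144.5268
  k=3: S(3,-3) = 7.5645; S(3,-2) = 13.6462; S(3,-1) = 24.6177; S(3,+0) = 44.4100; S(3,+1) = 80.1151; S(3,+2) = 144.5268; S(3,+3) = 260.7246
Terminal payoffs V(N, j) = max(S_T - K, 0):
  V(3,-3) = 0.000000; V(3,-2) = 0.000000; V(3,-1) = 0.000000; V(3,+0) = 3.020000; V(3,+1) = 38.725126; V(3,+2) = 103.136758; V(3,+3) = 219.334598
Backward induction: V(k, j) = exp(-r*dt) * [p_u * V(k+1, j+1) + p_m * V(k+1, j) + p_d * V(k+1, j-1)]
  V(2,-2) = exp(-r*dt) * [p_u*0.000000 + p_m*0.000000 + p_d*0.000000] = 0.000000
  V(2,-1) = exp(-r*dt) * [p_u*3.020000 + p_m*0.000000 + p_d*0.000000] = 0.376045
  V(2,+0) = exp(-r*dt) * [p_u*38.725126 + p_m*3.020000 + p_d*0.000000] = 6.798739
  V(2,+1) = exp(-r*dt) * [p_u*103.136758 + p_m*38.725126 + p_d*3.020000] = 38.802488
  V(2,+2) = exp(-r*dt) * [p_u*219.334598 + p_m*103.136758 + p_d*38.725126] = 102.671798
  V(1,-1) = exp(-r*dt) * [p_u*6.798739 + p_m*0.376045 + p_d*0.000000] = 1.092709
  V(1,+0) = exp(-r*dt) * [p_u*38.802488 + p_m*6.798739 + p_d*0.376045] = 9.358015
  V(1,+1) = exp(-r*dt) * [p_u*102.671798 + p_m*38.802488 + p_d*6.798739] = 39.561406
  V(0,+0) = exp(-r*dt) * [p_u*39.561406 + p_m*9.358015 + p_d*1.092709] = 11.273013


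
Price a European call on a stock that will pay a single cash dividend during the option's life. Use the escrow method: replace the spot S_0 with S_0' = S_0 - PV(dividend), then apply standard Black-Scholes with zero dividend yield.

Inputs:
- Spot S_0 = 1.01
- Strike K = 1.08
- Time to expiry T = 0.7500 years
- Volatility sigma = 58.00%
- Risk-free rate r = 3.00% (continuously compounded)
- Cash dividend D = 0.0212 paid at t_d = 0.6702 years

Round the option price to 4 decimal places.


Answer: Price = 0.1711

Derivation:
PV(D) = D * exp(-r * t_d) = 0.0212 * 0.98009478 = 0.02077801
S_0' = S_0 - PV(D) = 1.0100 - 0.02077801 = 0.98922199
d1 = (ln(S_0'/K) + (r + sigma^2/2)*T) / (sigma*sqrt(T)) = 0.12114888
d2 = d1 - sigma*sqrt(T) = -0.38114585
exp(-rT) = 0.97775124
N(d1) = 0.54821344; N(d2) = 0.35154751
C = S_0' * N(d1) - K * exp(-rT) * N(d2) = 0.98922199 * 0.54821344 - 1.0800 * 0.97775124 * 0.35154751 = 0.1711


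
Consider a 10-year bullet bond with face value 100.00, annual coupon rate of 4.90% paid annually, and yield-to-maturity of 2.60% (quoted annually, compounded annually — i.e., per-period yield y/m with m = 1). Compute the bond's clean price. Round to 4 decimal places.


Coupon per period c = face * coupon_rate / m = 4.900000
Periods per year m = 1; per-period yield y/m = 0.026000
Number of cashflows N = 10
Cashflows (t years, CF_t, discount factor 1/(1+y/m)^(m*t), PV):
  t = 1.0000: CF_t = 4.900000, DF = 0.974659, PV = 4.775828
  t = 2.0000: CF_t = 4.900000, DF = 0.949960, PV = 4.654804
  t = 3.0000: CF_t = 4.900000, DF = 0.925887, PV = 4.536846
  t = 4.0000: CF_t = 4.900000, DF = 0.902424, PV = 4.421877
  t = 5.0000: CF_t = 4.900000, DF = 0.879555, PV = 4.309821
  t = 6.0000: CF_t = 4.900000, DF = 0.857266, PV = 4.200606
  t = 7.0000: CF_t = 4.900000, DF = 0.835542, PV = 4.094158
  t = 8.0000: CF_t = 4.900000, DF = 0.814369, PV = 3.990407
  t = 9.0000: CF_t = 4.900000, DF = 0.793732, PV = 3.889286
  t = 10.0000: CF_t = 104.900000, DF = 0.773618, PV = 81.152496
Price P = sum_t PV_t = 120.026127

Answer: Price = 120.0261


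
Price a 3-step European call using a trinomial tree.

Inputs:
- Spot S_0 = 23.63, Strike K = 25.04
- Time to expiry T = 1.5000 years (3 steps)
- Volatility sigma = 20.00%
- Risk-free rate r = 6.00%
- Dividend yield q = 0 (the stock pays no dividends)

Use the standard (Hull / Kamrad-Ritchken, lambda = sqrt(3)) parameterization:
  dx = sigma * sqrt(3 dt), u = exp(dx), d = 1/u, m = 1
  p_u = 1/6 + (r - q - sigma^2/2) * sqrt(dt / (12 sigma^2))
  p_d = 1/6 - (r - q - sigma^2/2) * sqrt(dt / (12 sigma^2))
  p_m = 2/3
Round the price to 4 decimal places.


Answer: Price = V(0,0) = 2.6407

Derivation:
dt = T/N = 0.500000; dx = sigma*sqrt(3*dt) = 0.244949
u = exp(dx) = 1.277556; d = 1/u = 0.782744
p_u = 0.207491, p_m = 0.666667, p_d = 0.125842
Discount per step: exp(-r*dt) = 0.970446
Stock lattice S(k, j) with j the centered position index:
  k=0: S(0,+0) = 23.6300
  k=1: S(1,-1) = 18.4963; S(1,+0) = 23.6300; S(1,+1) = 30.1887
  k=2: S(2,-2) = 14.4778; S(2,-1) = 18.4963; S(2,+0) = 23.6300; S(2,+1) = 30.1887; S(2,+2) = 38.5677
  k=3: S(3,-3) = 11.3324; S(3,-2) = 14.4778; S(3,-1) = 18.4963; S(3,+0) = 23.6300; S(3,+1) = 30.1887; S(3,+2) = 38.5677; S(3,+3) = 49.2724
Terminal payoffs V(N, j) = max(S_T - K, 0):
  V(3,-3) = 0.000000; V(3,-2) = 0.000000; V(3,-1) = 0.000000; V(3,+0) = 0.000000; V(3,+1) = 5.148651; V(3,+2) = 13.527696; V(3,+3) = 24.232396
Backward induction: V(k, j) = exp(-r*dt) * [p_u * V(k+1, j+1) + p_m * V(k+1, j) + p_d * V(k+1, j-1)]
  V(2,-2) = exp(-r*dt) * [p_u*0.000000 + p_m*0.000000 + p_d*0.000000] = 0.000000
  V(2,-1) = exp(-r*dt) * [p_u*0.000000 + p_m*0.000000 + p_d*0.000000] = 0.000000
  V(2,+0) = exp(-r*dt) * [p_u*5.148651 + p_m*0.000000 + p_d*0.000000] = 1.036728
  V(2,+1) = exp(-r*dt) * [p_u*13.527696 + p_m*5.148651 + p_d*0.000000] = 6.054916
  V(2,+2) = exp(-r*dt) * [p_u*24.232396 + p_m*13.527696 + p_d*5.148651] = 14.260111
  V(1,-1) = exp(-r*dt) * [p_u*1.036728 + p_m*0.000000 + p_d*0.000000] = 0.208755
  V(1,+0) = exp(-r*dt) * [p_u*6.054916 + p_m*1.036728 + p_d*0.000000] = 1.889939
  V(1,+1) = exp(-r*dt) * [p_u*14.260111 + p_m*6.054916 + p_d*1.036728] = 6.915324
  V(0,+0) = exp(-r*dt) * [p_u*6.915324 + p_m*1.889939 + p_d*0.208755] = 2.640679


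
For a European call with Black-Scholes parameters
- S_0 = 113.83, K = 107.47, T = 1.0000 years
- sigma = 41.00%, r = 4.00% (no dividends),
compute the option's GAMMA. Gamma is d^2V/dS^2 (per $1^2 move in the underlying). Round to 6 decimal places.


d1 = 0.4427911426; d2 = 0.0327911426
phi(d1) = 0.3616890077; exp(-qT) = 1.0000000000; exp(-rT) = 0.9607894392
Gamma = exp(-qT) * phi(d1) / (S * sigma * sqrt(T)) = 1.0000000000 * 0.3616890077 / (113.8300 * 0.4100 * 1.0000000000) = 0.007750

Answer: Gamma = 0.007750


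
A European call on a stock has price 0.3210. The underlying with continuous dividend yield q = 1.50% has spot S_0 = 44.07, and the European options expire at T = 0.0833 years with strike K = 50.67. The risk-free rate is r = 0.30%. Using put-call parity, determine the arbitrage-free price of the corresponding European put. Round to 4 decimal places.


Put-call parity: C - P = S_0 * exp(-qT) - K * exp(-rT).
S_0 * exp(-qT) = 44.0700 * 0.99875128 = 44.01496892
K * exp(-rT) = 50.6700 * 0.99975013 = 50.65733915
P = C - S*exp(-qT) + K*exp(-rT)
P = 0.3210 - 44.01496892 + 50.65733915 = 6.9634

Answer: Put price = 6.9634


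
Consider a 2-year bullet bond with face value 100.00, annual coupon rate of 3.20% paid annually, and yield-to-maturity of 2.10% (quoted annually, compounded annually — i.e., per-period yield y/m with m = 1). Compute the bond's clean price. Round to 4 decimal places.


Coupon per period c = face * coupon_rate / m = 3.200000
Periods per year m = 1; per-period yield y/m = 0.021000
Number of cashflows N = 2
Cashflows (t years, CF_t, discount factor 1/(1+y/m)^(m*t), PV):
  t = 1.0000: CF_t = 3.200000, DF = 0.979432, PV = 3.134182
  t = 2.0000: CF_t = 103.200000, DF = 0.959287, PV = 98.998409
Price P = sum_t PV_t = 102.132591

Answer: Price = 102.1326


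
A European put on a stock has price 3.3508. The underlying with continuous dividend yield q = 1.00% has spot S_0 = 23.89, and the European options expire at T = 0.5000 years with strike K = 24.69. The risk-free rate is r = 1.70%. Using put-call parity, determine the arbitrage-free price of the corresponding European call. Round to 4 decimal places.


Answer: Call price = 2.6406

Derivation:
Put-call parity: C - P = S_0 * exp(-qT) - K * exp(-rT).
S_0 * exp(-qT) = 23.8900 * 0.99501248 = 23.77084813
K * exp(-rT) = 24.6900 * 0.99153602 = 24.48102440
C = P + S*exp(-qT) - K*exp(-rT)
C = 3.3508 + 23.77084813 - 24.48102440 = 2.6406


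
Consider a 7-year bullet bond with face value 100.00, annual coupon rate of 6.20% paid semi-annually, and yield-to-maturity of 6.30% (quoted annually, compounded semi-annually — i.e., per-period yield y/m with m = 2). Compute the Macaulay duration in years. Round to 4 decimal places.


Answer: Macaulay duration = 5.7796 years

Derivation:
Coupon per period c = face * coupon_rate / m = 3.100000
Periods per year m = 2; per-period yield y/m = 0.031500
Number of cashflows N = 14
Cashflows (t years, CF_t, discount factor 1/(1+y/m)^(m*t), PV):
  t = 0.5000: CF_t = 3.100000, DF = 0.969462, PV = 3.005332
  t = 1.0000: CF_t = 3.100000, DF = 0.939856, PV = 2.913555
  t = 1.5000: CF_t = 3.100000, DF = 0.911155, PV = 2.824581
  t = 2.0000: CF_t = 3.100000, DF = 0.883330, PV = 2.738324
  t = 2.5000: CF_t = 3.100000, DF = 0.856355, PV = 2.654701
  t = 3.0000: CF_t = 3.100000, DF = 0.830204, PV = 2.573631
  t = 3.5000: CF_t = 3.100000, DF = 0.804851, PV = 2.495037
  t = 4.0000: CF_t = 3.100000, DF = 0.780272, PV = 2.418844
  t = 4.5000: CF_t = 3.100000, DF = 0.756444, PV = 2.344977
  t = 5.0000: CF_t = 3.100000, DF = 0.733344, PV = 2.273366
  t = 5.5000: CF_t = 3.100000, DF = 0.710949, PV = 2.203942
  t = 6.0000: CF_t = 3.100000, DF = 0.689238, PV = 2.136638
  t = 6.5000: CF_t = 3.100000, DF = 0.668190, PV = 2.071389
  t = 7.0000: CF_t = 103.100000, DF = 0.647785, PV = 66.786612
Price P = sum_t PV_t = 99.440928
Macaulay numerator sum_t t * PV_t:
  t * PV_t at t = 0.5000: 1.502666
  t * PV_t at t = 1.0000: 2.913555
  t * PV_t at t = 1.5000: 4.236871
  t * PV_t at t = 2.0000: 5.476647
  t * PV_t at t = 2.5000: 6.636751
  t * PV_t at t = 3.0000: 7.720893
  t * PV_t at t = 3.5000: 8.732631
  t * PV_t at t = 4.0000: 9.675375
  t * PV_t at t = 4.5000: 10.552397
  t * PV_t at t = 5.0000: 11.366830
  t * PV_t at t = 5.5000: 12.121680
  t * PV_t at t = 6.0000: 12.819827
  t * PV_t at t = 6.5000: 13.464029
  t * PV_t at t = 7.0000: 467.506284
Macaulay duration D = (sum_t t * PV_t) / P = 574.726438 / 99.440928 = 5.779576


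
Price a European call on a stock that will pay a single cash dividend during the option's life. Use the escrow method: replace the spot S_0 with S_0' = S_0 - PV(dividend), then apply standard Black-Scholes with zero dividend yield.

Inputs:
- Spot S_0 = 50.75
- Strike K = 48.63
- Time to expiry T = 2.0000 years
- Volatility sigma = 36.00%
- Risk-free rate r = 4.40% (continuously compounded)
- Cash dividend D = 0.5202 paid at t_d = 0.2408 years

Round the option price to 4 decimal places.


PV(D) = D * exp(-r * t_d) = 0.5202 * 0.98946073 = 0.51471747
S_0' = S_0 - PV(D) = 50.7500 - 0.51471747 = 50.23528253
d1 = (ln(S_0'/K) + (r + sigma^2/2)*T) / (sigma*sqrt(T)) = 0.49119761
d2 = d1 - sigma*sqrt(T) = -0.01791927
exp(-rT) = 0.91576088
N(d1) = 0.68835665; N(d2) = 0.49285163
C = S_0' * N(d1) - K * exp(-rT) * N(d2) = 50.23528253 * 0.68835665 - 48.6300 * 0.91576088 * 0.49285163 = 12.6314

Answer: Price = 12.6314


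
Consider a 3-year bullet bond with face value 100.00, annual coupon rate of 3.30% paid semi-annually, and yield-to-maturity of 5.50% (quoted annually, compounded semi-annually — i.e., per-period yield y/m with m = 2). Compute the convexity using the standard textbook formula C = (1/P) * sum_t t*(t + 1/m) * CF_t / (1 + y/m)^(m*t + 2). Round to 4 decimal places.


Answer: Convexity = 9.4013

Derivation:
Coupon per period c = face * coupon_rate / m = 1.650000
Periods per year m = 2; per-period yield y/m = 0.027500
Number of cashflows N = 6
Cashflows (t years, CF_t, discount factor 1/(1+y/m)^(m*t), PV):
  t = 0.5000: CF_t = 1.650000, DF = 0.973236, PV = 1.605839
  t = 1.0000: CF_t = 1.650000, DF = 0.947188, PV = 1.562861
  t = 1.5000: CF_t = 1.650000, DF = 0.921838, PV = 1.521032
  t = 2.0000: CF_t = 1.650000, DF = 0.897166, PV = 1.480323
  t = 2.5000: CF_t = 1.650000, DF = 0.873154, PV = 1.440704
  t = 3.0000: CF_t = 101.650000, DF = 0.849785, PV = 86.380636
Price P = sum_t PV_t = 93.991397
Convexity numerator sum_t t*(t + 1/m) * CF_t / (1+y/m)^(m*t + 2):
  t = 0.5000: term = 0.760516
  t = 1.0000: term = 2.220485
  t = 1.5000: term = 4.322112
  t = 2.0000: term = 7.010726
  t = 2.5000: term = 10.234636
  t = 3.0000: term = 859.096674
Convexity = (1/P) * sum = 883.645149 / 93.991397 = 9.401341


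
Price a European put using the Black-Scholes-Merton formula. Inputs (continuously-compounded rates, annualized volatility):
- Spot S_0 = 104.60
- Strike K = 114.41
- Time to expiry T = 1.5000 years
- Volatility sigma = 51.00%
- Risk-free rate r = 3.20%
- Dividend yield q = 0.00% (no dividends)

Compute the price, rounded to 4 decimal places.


Answer: Price = 28.4731

Derivation:
d1 = (ln(S/K) + (r - q + 0.5*sigma^2) * T) / (sigma * sqrt(T)) = 0.24563750
d2 = d1 - sigma * sqrt(T) = -0.37898239
exp(-rT) = 0.95313379; exp(-qT) = 1.00000000
P = K * exp(-rT) * N(-d2) - S_0 * exp(-qT) * N(-d1)
N(-d1) = 0.40298143; N(-d2) = 0.64764953
P = 114.4100 * 0.95313379 * 0.64764953 - 104.6000 * 1.00000000 * 0.40298143 = 28.4731


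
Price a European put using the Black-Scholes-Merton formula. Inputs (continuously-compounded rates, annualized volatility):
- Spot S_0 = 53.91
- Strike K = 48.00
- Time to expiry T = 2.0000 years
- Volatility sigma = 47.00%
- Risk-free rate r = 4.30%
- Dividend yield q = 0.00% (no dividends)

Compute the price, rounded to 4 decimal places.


Answer: Price = 8.3808

Derivation:
d1 = (ln(S/K) + (r - q + 0.5*sigma^2) * T) / (sigma * sqrt(T)) = 0.63641864
d2 = d1 - sigma * sqrt(T) = -0.02826174
exp(-rT) = 0.91759423; exp(-qT) = 1.00000000
P = K * exp(-rT) * N(-d2) - S_0 * exp(-qT) * N(-d1)
N(-d1) = 0.26225180; N(-d2) = 0.51127330
P = 48.0000 * 0.91759423 * 0.51127330 - 53.9100 * 1.00000000 * 0.26225180 = 8.3808


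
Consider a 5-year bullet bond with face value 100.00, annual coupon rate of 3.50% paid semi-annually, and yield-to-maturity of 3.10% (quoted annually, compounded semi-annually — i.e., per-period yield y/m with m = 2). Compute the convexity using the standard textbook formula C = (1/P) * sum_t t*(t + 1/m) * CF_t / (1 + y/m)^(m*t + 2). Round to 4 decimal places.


Answer: Convexity = 24.0799

Derivation:
Coupon per period c = face * coupon_rate / m = 1.750000
Periods per year m = 2; per-period yield y/m = 0.015500
Number of cashflows N = 10
Cashflows (t years, CF_t, discount factor 1/(1+y/m)^(m*t), PV):
  t = 0.5000: CF_t = 1.750000, DF = 0.984737, PV = 1.723289
  t = 1.0000: CF_t = 1.750000, DF = 0.969706, PV = 1.696986
  t = 1.5000: CF_t = 1.750000, DF = 0.954905, PV = 1.671084
  t = 2.0000: CF_t = 1.750000, DF = 0.940330, PV = 1.645577
  t = 2.5000: CF_t = 1.750000, DF = 0.925977, PV = 1.620460
  t = 3.0000: CF_t = 1.750000, DF = 0.911844, PV = 1.595727
  t = 3.5000: CF_t = 1.750000, DF = 0.897926, PV = 1.571370
  t = 4.0000: CF_t = 1.750000, DF = 0.884220, PV = 1.547386
  t = 4.5000: CF_t = 1.750000, DF = 0.870724, PV = 1.523767
  t = 5.0000: CF_t = 101.750000, DF = 0.857434, PV = 87.243914
Price P = sum_t PV_t = 101.839561
Convexity numerator sum_t t*(t + 1/m) * CF_t / (1+y/m)^(m*t + 2):
  t = 0.5000: term = 0.835542
  t = 1.0000: term = 2.468366
  t = 1.5000: term = 4.861381
  t = 2.0000: term = 7.978633
  t = 2.5000: term = 11.785278
  t = 3.0000: term = 16.247552
  t = 3.5000: term = 21.332745
  t = 4.0000: term = 27.009172
  t = 4.5000: term = 33.246150
  t = 5.0000: term = 2326.526367
Convexity = (1/P) * sum = 2452.291186 / 101.839561 = 24.079947


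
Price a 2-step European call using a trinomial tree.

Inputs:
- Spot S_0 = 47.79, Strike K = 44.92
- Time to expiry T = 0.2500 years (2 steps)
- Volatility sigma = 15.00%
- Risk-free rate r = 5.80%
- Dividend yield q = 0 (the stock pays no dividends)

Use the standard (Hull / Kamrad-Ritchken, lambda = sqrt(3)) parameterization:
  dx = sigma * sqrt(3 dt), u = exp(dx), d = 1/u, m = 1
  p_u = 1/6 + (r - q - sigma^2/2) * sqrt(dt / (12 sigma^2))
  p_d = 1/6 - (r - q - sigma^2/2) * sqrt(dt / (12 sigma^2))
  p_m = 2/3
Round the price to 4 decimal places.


dt = T/N = 0.125000; dx = sigma*sqrt(3*dt) = 0.091856
u = exp(dx) = 1.096207; d = 1/u = 0.912237
p_u = 0.198476, p_m = 0.666667, p_d = 0.134857
Discount per step: exp(-r*dt) = 0.992776
Stock lattice S(k, j) with j the centered position index:
  k=0: S(0,+0) = 47.7900
  k=1: S(1,-1) = 43.5958; S(1,+0) = 47.7900; S(1,+1) = 52.3877
  k=2: S(2,-2) = 39.7697; S(2,-1) = 43.5958; S(2,+0) = 47.7900; S(2,+1) = 52.3877; S(2,+2) = 57.4278
Terminal payoffs V(N, j) = max(S_T - K, 0):
  V(2,-2) = 0.000000; V(2,-1) = 0.000000; V(2,+0) = 2.870000; V(2,+1) = 7.467723; V(2,+2) = 12.507779
Backward induction: V(k, j) = exp(-r*dt) * [p_u * V(k+1, j+1) + p_m * V(k+1, j) + p_d * V(k+1, j-1)]
  V(1,-1) = exp(-r*dt) * [p_u*2.870000 + p_m*0.000000 + p_d*0.000000] = 0.565511
  V(1,+0) = exp(-r*dt) * [p_u*7.467723 + p_m*2.870000 + p_d*0.000000] = 3.370969
  V(1,+1) = exp(-r*dt) * [p_u*12.507779 + p_m*7.467723 + p_d*2.870000] = 7.791325
  V(0,+0) = exp(-r*dt) * [p_u*7.791325 + p_m*3.370969 + p_d*0.565511] = 3.842011

Answer: Price = V(0,0) = 3.8420


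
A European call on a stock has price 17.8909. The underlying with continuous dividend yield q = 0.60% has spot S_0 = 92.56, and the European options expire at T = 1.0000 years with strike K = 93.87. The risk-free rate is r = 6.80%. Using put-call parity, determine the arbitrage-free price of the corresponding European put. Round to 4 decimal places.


Put-call parity: C - P = S_0 * exp(-qT) - K * exp(-rT).
S_0 * exp(-qT) = 92.5600 * 0.99401796 = 92.00630275
K * exp(-rT) = 93.8700 * 0.93426047 = 87.69903065
P = C - S*exp(-qT) + K*exp(-rT)
P = 17.8909 - 92.00630275 + 87.69903065 = 13.5836

Answer: Put price = 13.5836


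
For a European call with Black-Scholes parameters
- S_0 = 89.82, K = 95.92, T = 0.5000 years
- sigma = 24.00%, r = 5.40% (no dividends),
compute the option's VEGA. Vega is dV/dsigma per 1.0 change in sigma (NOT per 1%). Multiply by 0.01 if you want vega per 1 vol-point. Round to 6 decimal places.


d1 = -0.1432294463; d2 = -0.3129350738
phi(d1) = 0.3948711103; exp(-qT) = 1.0000000000; exp(-rT) = 0.9733612415
Vega = S * exp(-qT) * phi(d1) * sqrt(T) = 89.8200 * 1.0000000000 * 0.3948711103 * 0.7071067812 = 25.079185

Answer: Vega = 25.079185


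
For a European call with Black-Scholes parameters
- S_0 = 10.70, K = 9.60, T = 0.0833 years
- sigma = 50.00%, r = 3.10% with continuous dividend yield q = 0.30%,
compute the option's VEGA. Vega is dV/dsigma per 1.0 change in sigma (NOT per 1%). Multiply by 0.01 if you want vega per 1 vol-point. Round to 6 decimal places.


d1 = 0.8400432240; d2 = 0.6957345271
phi(d1) = 0.2803336320; exp(-qT) = 0.9997501312; exp(-rT) = 0.9974210313
Vega = S * exp(-qT) * phi(d1) * sqrt(T) = 10.7000 * 0.9997501312 * 0.2803336320 * 0.2886173938 = 0.865512

Answer: Vega = 0.865512
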